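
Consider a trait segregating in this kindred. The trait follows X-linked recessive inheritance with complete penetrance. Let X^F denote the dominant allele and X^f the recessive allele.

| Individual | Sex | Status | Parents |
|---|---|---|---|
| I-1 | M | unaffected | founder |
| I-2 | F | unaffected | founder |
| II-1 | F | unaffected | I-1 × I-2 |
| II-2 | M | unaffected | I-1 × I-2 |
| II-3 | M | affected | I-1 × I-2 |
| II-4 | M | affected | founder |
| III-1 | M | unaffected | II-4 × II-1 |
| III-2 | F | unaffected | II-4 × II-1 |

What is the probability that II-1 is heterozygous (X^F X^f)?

I-1 is unaffected, so I-1 is X^F Y.
I-2 is unaffected so carries F and passed f to II-3 (X^f Y), so I-2 is X^F X^f.
Their cross gives offspring ratios 1/2 X^F X^F : 1/2 X^F X^f. Conditioning on II-1 being unaffected, P(X^F X^f) = 1/2 / 1 = 1/2 before taking II-1's own offspring into account.
II-4 is affected, so II-4 is X^f Y.
Now use II-1's offspring. Probability of each recorded status — unaffected son III-1: 1/2 if II-1 is X^F X^f, 1 if X^F X^F; unaffected daughter III-2: 1/2 if II-1 is X^F X^f, 1 if X^F X^F.
Bayes: P(X^F X^f) = 1/2·1/4 / (1/2·1/4 + 1/2·1) = 1/5.

1/5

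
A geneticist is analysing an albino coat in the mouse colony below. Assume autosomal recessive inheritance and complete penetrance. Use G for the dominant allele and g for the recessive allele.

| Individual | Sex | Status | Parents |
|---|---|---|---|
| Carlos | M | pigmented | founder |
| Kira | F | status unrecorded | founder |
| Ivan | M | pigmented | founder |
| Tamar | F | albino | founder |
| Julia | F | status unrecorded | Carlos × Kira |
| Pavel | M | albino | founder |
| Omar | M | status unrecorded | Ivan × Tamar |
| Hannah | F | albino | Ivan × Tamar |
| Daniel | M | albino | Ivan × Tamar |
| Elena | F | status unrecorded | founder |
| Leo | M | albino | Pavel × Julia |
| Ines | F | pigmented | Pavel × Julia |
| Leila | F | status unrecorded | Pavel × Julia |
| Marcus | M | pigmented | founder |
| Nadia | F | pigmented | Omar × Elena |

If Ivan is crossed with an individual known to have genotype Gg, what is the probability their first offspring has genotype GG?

Ivan is pigmented so carries G and passed g to Hannah (gg), so Ivan is Gg.
The cross gives 1/4 GG : 1/2 Gg : 1/4 gg, so P(offspring has genotype GG) = 1/4.

1/4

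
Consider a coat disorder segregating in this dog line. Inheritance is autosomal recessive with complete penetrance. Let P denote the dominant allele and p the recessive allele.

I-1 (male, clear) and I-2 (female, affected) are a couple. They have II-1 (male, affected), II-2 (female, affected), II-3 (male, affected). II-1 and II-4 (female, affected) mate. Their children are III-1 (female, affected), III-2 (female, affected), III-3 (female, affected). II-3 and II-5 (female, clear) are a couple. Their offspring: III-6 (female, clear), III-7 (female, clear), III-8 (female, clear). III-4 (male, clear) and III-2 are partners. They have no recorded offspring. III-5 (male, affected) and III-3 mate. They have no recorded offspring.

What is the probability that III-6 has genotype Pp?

III-6 is clear so carries P and received p from II-3 (pp), so III-6 is Pp, giving P(Pp) = 1.

1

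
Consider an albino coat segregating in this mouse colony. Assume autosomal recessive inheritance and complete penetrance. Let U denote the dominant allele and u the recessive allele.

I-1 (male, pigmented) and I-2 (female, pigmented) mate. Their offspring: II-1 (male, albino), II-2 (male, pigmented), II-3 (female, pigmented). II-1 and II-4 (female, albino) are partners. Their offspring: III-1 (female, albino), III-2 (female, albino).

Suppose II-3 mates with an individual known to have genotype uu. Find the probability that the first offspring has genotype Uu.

2/3

I-1 is pigmented so carries U and passed u to II-1 (uu), so I-1 is Uu.
I-2 is pigmented so carries U and passed u to II-1 (uu), so I-2 is Uu.
II-3 is a pigmented offspring of I-1 (Uu) × I-2 (Uu), whose cross gives 1/4 UU : 1/2 Uu : 1/4 uu; conditioning on being pigmented, II-3 is UU with probability 1/3, Uu with probability 2/3.
Summing over parental genotype combinations, P(offspring has genotype Uu) = 1/3·1 + 2/3·1/2 = 2/3.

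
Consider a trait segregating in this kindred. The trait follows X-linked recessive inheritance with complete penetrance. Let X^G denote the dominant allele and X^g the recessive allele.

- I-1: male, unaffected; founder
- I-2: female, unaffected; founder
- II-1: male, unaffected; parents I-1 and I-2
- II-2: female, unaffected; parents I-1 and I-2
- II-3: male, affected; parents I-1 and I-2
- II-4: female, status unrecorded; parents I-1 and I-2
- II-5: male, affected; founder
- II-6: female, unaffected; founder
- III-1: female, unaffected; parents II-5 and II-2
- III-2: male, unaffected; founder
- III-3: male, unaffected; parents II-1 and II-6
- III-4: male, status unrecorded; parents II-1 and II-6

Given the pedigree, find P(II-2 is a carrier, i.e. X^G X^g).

1/3

I-1 is unaffected, so I-1 is X^G Y.
I-2 is unaffected so carries G and passed g to II-3 (X^g Y), so I-2 is X^G X^g.
Their cross gives offspring ratios 1/2 X^G X^G : 1/2 X^G X^g. Conditioning on II-2 being unaffected, P(X^G X^g) = 1/2 / 1 = 1/2 before taking II-2's own offspring into account.
II-5 is affected, so II-5 is X^g Y.
Now use II-2's offspring. Probability of each recorded status — unaffected daughter III-1: 1/2 if II-2 is X^G X^g, 1 if X^G X^G.
Bayes: P(X^G X^g) = 1/2·1/2 / (1/2·1/2 + 1/2·1) = 1/3.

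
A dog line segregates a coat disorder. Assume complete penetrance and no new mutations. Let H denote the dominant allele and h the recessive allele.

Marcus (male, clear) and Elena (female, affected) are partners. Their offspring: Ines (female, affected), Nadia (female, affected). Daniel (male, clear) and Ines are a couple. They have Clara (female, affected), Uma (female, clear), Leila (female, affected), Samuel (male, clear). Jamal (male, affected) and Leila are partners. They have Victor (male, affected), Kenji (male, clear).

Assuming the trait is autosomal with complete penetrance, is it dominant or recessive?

dominant

Jamal and Leila are both affected yet have a clear child Kenji. Under a recessive model two affected parents are homozygous and every child would be affected, so the trait cannot be recessive.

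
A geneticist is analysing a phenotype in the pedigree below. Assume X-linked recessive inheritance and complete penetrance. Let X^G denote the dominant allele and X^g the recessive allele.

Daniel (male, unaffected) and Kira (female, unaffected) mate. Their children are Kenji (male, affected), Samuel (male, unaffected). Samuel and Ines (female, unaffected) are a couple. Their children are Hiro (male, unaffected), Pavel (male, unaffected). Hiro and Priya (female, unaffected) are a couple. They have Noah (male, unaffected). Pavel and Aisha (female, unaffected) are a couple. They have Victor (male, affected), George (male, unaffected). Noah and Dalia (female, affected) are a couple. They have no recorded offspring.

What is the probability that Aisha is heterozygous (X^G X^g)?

Aisha is unaffected so carries G and passed g to Victor (X^g Y), so Aisha is X^G X^g, giving P(X^G X^g) = 1.

1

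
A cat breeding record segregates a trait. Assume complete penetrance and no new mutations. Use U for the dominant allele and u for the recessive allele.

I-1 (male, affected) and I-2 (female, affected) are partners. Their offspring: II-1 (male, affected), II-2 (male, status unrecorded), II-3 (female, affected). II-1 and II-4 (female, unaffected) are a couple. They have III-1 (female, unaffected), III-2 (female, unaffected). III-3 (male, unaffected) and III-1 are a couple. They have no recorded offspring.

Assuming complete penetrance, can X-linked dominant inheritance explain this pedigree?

Under X-linked dominant, III-1 (unaffected, female) cannot arise from II-1 (affected) × II-4 (unaffected).

No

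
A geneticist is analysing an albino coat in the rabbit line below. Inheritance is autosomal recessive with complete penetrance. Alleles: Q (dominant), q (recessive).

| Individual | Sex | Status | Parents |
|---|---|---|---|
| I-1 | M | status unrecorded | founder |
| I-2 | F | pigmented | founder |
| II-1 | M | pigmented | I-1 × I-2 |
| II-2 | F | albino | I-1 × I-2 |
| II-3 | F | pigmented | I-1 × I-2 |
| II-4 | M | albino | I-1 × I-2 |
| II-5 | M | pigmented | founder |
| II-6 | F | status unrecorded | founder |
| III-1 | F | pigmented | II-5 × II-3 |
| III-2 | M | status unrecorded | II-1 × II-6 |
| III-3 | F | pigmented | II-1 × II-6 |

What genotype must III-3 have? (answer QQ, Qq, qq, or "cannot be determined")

III-3's phenotype allows QQ or Qq, and no parent or child forces a single allele at both positions; consistent genotype assignments exist with III-3 as QQ or Qq.

cannot be determined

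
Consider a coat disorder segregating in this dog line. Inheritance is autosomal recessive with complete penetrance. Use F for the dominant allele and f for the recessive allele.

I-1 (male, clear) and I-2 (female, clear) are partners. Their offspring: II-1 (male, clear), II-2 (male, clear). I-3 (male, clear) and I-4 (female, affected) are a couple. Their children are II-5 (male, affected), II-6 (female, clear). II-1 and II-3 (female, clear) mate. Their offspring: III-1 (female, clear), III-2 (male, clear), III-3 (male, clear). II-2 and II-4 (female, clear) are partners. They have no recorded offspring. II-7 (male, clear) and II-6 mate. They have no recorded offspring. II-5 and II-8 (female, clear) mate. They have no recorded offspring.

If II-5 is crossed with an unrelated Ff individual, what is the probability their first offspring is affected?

II-5 is affected, so II-5 is ff.
The cross gives 1/2 Ff : 1/2 ff, so P(offspring is affected) = 1/2.

1/2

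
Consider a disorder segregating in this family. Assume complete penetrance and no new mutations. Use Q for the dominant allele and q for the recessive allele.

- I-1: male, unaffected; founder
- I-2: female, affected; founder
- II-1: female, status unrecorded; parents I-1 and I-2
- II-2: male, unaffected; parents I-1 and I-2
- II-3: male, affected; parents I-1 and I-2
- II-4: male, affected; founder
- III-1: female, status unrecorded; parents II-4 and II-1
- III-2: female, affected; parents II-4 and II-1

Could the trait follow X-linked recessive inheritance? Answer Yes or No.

Under X-linked recessive, II-2 (unaffected, male) cannot arise from I-1 (unaffected) × I-2 (affected).

No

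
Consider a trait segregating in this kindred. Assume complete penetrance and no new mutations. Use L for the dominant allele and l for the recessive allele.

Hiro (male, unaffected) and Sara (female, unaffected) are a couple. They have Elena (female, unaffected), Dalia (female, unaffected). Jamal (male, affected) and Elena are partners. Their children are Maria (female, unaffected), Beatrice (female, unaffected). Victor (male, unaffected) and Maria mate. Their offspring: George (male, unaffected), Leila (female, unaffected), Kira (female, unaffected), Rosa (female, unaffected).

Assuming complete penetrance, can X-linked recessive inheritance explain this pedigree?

A consistent assignment under X-linked recessive exists: Hiro X^L Y, Sara X^L X^L, Elena X^L X^L, Dalia X^L X^L, Jamal X^l Y, Maria X^L X^l, Beatrice X^L X^l, Victor X^L Y, George X^L Y, Leila X^L X^L, Kira X^L X^L, Rosa X^L X^L.
In this assignment every recorded phenotype matches its genotype and every non-founder's genotype is obtainable from its parents' genotypes, so the pedigree is consistent.

Yes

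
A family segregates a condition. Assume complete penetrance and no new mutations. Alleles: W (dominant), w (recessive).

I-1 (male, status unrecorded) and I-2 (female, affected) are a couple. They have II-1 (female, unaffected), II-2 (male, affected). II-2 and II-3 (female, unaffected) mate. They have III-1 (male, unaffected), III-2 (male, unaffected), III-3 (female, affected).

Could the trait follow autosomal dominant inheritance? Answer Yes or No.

Yes

A consistent assignment under autosomal dominant exists: I-1 Ww, I-2 Ww, II-1 ww, II-2 Ww, II-3 ww, III-1 ww, III-2 ww, III-3 Ww.
In this assignment every recorded phenotype matches its genotype and every non-founder's genotype is obtainable from its parents' genotypes, so the pedigree is consistent.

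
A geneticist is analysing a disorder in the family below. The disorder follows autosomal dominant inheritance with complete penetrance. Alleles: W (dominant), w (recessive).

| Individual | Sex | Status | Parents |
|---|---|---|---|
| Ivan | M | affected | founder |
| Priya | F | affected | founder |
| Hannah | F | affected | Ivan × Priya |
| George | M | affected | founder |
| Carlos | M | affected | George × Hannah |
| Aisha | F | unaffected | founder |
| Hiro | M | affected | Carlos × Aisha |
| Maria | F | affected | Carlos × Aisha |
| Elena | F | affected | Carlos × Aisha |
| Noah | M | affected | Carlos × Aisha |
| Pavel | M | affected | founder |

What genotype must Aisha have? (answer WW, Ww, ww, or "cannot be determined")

Aisha is unaffected, so Aisha is ww.

ww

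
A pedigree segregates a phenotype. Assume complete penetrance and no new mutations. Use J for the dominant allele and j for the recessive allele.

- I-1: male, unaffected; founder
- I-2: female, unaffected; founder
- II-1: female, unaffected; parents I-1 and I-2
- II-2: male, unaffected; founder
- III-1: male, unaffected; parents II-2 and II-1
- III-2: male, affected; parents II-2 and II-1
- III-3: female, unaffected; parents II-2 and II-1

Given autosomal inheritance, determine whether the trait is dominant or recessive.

recessive

II-2 and II-1 are both unaffected yet have an affected child III-2. Under dominance, an affected child requires at least one affected parent, so the trait cannot be dominant.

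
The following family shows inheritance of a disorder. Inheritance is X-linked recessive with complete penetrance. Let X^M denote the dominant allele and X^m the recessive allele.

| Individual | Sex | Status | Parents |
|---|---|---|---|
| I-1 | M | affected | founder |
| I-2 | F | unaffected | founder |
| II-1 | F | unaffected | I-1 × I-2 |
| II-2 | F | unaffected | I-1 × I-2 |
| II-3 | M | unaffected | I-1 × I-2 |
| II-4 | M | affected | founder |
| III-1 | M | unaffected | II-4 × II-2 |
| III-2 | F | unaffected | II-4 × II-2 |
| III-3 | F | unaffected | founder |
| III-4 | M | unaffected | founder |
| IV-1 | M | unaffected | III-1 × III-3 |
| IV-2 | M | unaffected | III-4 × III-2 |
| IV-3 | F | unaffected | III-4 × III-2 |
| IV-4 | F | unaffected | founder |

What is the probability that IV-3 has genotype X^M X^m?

III-4 is unaffected, so III-4 is X^M Y.
III-2 is unaffected so carries M and received m from II-4 (X^m Y), so III-2 is X^M X^m.
Their cross gives offspring ratios 1/2 X^M X^M : 1/2 X^M X^m. Conditioning on IV-3 being unaffected, P(X^M X^m) = 1/2 / 1 = 1/2.

1/2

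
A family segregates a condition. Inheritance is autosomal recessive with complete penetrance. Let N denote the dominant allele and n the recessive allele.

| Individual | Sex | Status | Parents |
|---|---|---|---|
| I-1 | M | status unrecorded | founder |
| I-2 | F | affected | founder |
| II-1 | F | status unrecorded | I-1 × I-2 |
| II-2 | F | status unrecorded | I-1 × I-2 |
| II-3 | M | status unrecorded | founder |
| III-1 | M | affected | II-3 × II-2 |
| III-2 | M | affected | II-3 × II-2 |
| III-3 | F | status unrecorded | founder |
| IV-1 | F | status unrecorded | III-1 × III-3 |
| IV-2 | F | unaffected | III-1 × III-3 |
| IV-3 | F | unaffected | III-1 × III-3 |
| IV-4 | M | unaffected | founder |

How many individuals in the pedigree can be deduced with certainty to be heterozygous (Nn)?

2

Obligate heterozygotes: IV-2 is unaffected so carries N and received n from III-1 (nn), so IV-2 is Nn; IV-3 is unaffected so carries N and received n from III-1 (nn), so IV-3 is Nn.
Every other individual is either homozygous by phenotype or has at least one consistent homozygous assignment, so the count is 2.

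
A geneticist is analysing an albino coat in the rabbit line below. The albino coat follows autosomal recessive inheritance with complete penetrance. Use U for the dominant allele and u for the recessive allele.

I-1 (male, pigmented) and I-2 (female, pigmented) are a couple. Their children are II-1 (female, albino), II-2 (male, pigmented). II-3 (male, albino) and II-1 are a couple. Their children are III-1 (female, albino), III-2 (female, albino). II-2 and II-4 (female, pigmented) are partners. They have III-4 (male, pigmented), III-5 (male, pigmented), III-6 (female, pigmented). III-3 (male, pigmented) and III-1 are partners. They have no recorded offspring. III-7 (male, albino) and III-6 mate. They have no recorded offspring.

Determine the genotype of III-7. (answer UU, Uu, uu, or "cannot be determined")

III-7 is albino, so III-7 is uu.

uu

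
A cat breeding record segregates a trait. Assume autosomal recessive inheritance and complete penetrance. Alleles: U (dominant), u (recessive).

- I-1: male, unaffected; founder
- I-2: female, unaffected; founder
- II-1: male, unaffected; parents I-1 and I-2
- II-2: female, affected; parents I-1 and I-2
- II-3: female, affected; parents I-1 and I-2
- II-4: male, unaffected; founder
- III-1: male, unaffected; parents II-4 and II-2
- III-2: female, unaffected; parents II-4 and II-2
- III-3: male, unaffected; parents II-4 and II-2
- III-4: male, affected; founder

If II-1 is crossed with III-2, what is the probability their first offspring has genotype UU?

1/3

I-1 is unaffected so carries U and passed u to II-2 (uu), so I-1 is Uu.
I-2 is unaffected so carries U and passed u to II-2 (uu), so I-2 is Uu.
II-1 is an unaffected offspring of I-1 (Uu) × I-2 (Uu), whose cross gives 1/4 UU : 1/2 Uu : 1/4 uu; conditioning on being unaffected, II-1 is UU with probability 1/3, Uu with probability 2/3.
III-2 is unaffected so carries U and received u from II-2 (uu), so III-2 is Uu.
Summing over parental genotype combinations, P(offspring has genotype UU) = 1/3·1/2 + 2/3·1/4 = 1/3.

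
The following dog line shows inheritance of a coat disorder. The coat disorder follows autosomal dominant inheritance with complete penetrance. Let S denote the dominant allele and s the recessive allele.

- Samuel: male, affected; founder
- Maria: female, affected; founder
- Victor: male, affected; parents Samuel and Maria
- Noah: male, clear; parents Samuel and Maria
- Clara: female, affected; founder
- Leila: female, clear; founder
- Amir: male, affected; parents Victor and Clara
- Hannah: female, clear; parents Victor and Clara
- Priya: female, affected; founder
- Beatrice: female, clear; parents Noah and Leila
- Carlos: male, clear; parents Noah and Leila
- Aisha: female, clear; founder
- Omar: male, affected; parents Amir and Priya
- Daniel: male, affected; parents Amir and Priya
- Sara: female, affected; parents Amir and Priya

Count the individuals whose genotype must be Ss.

Obligate heterozygotes: Samuel is affected so carries S and passed s to Noah (ss), so Samuel is Ss; Maria is affected so carries S and passed s to Noah (ss), so Maria is Ss; Victor is affected so carries S and passed s to Hannah (ss), so Victor is Ss; Clara is affected so carries S and passed s to Hannah (ss), so Clara is Ss.
Every other individual is either homozygous by phenotype or has at least one consistent homozygous assignment, so the count is 4.

4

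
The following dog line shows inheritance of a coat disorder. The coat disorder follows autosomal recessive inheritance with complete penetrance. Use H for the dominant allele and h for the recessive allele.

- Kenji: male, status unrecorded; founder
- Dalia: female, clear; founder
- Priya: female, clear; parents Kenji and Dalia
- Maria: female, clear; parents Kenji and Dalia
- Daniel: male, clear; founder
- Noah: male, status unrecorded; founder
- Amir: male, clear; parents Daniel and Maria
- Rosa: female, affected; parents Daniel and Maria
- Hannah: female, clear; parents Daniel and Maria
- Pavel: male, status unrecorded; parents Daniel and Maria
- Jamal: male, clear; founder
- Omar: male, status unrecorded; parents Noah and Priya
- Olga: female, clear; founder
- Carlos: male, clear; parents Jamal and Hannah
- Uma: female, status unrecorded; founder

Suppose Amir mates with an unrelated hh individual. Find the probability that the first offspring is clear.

Daniel is clear so carries H and passed h to Rosa (hh), so Daniel is Hh.
Maria is clear so carries H and passed h to Rosa (hh), so Maria is Hh.
Amir is a clear offspring of Daniel (Hh) × Maria (Hh), whose cross gives 1/4 HH : 1/2 Hh : 1/4 hh; conditioning on being clear, Amir is HH with probability 1/3, Hh with probability 2/3.
Summing over parental genotype combinations, P(offspring is clear) = 1/3·1 + 2/3·1/2 = 2/3.

2/3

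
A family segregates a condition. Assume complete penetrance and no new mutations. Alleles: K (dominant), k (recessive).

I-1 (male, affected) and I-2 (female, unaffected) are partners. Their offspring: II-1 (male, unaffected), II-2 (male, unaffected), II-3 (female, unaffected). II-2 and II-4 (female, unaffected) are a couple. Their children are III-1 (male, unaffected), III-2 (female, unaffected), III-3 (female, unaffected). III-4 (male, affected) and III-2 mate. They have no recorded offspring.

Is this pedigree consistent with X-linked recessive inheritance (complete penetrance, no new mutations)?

A consistent assignment under X-linked recessive exists: I-1 X^k Y, I-2 X^K X^K, II-1 X^K Y, II-2 X^K Y, II-3 X^K X^k, II-4 X^K X^K, III-1 X^K Y, III-2 X^K X^K, III-3 X^K X^K, III-4 X^k Y.
In this assignment every recorded phenotype matches its genotype and every non-founder's genotype is obtainable from its parents' genotypes, so the pedigree is consistent.

Yes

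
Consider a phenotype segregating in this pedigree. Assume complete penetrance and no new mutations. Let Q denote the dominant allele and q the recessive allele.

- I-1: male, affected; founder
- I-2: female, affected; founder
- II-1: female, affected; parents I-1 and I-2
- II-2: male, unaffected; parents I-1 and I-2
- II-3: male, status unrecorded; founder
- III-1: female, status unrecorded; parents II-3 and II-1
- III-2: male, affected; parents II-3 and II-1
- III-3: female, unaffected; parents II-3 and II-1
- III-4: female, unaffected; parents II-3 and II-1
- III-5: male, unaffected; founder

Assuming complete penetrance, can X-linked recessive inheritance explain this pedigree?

No

Under X-linked recessive, II-2 (unaffected, male) cannot arise from I-1 (affected) × I-2 (affected).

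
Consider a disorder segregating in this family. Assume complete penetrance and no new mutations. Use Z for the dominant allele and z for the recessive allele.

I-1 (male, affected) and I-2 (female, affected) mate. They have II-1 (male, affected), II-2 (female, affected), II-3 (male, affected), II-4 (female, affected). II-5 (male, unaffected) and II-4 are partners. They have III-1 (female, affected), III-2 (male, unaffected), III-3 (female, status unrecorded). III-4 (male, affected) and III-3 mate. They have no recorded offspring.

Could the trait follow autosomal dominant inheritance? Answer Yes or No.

A consistent assignment under autosomal dominant exists: I-1 ZZ, I-2 Zz, II-1 ZZ, II-2 ZZ, II-3 ZZ, II-4 Zz, II-5 zz, III-1 Zz, III-2 zz, III-3 Zz, III-4 ZZ.
In this assignment every recorded phenotype matches its genotype and every non-founder's genotype is obtainable from its parents' genotypes, so the pedigree is consistent.

Yes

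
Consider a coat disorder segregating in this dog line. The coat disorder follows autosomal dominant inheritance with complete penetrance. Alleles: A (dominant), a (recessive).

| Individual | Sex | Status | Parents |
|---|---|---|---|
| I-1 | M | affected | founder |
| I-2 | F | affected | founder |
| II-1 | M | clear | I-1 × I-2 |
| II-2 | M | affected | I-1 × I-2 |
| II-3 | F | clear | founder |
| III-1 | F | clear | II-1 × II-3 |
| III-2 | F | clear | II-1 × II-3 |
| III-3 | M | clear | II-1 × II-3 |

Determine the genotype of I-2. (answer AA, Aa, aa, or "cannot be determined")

Aa

From phenotype alone, I-2 is AA or Aa.
I-2 is affected so carries A and passed a to II-1 (aa), so I-2 is Aa.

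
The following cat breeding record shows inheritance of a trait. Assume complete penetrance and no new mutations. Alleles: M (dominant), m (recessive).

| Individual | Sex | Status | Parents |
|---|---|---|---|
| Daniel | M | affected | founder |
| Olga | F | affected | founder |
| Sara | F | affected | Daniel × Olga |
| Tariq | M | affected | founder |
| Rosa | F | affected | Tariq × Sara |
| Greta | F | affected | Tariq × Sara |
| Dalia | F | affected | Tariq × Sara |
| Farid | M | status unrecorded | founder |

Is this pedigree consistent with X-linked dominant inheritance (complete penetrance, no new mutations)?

Yes

A consistent assignment under X-linked dominant exists: Daniel X^M Y, Olga X^M X^M, Sara X^M X^M, Tariq X^M Y, Rosa X^M X^M, Greta X^M X^M, Dalia X^M X^M, Farid X^M Y.
In this assignment every recorded phenotype matches its genotype and every non-founder's genotype is obtainable from its parents' genotypes, so the pedigree is consistent.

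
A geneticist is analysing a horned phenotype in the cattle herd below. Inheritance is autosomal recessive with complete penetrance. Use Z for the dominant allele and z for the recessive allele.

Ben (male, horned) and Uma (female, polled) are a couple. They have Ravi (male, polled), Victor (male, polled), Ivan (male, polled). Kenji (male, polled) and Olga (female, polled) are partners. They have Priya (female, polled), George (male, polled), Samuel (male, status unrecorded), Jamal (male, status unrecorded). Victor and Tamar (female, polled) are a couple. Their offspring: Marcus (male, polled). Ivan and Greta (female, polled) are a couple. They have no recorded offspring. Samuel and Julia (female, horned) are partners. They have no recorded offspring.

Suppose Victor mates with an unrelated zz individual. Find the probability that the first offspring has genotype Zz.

1/2

Victor is polled so carries Z and received z from Ben (zz), so Victor is Zz.
The cross gives 1/2 Zz : 1/2 zz, so P(offspring has genotype Zz) = 1/2.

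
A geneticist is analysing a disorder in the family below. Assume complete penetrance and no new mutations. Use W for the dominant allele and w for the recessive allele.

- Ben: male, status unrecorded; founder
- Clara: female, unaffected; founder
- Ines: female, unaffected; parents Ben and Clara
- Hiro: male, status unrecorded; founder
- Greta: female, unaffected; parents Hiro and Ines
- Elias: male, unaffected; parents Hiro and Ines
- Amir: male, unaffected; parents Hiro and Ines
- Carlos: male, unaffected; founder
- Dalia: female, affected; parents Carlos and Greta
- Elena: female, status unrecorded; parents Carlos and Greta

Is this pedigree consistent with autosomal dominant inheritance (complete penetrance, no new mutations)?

No

Under autosomal dominant, Dalia (affected, female) cannot arise from Carlos (unaffected) × Greta (unaffected).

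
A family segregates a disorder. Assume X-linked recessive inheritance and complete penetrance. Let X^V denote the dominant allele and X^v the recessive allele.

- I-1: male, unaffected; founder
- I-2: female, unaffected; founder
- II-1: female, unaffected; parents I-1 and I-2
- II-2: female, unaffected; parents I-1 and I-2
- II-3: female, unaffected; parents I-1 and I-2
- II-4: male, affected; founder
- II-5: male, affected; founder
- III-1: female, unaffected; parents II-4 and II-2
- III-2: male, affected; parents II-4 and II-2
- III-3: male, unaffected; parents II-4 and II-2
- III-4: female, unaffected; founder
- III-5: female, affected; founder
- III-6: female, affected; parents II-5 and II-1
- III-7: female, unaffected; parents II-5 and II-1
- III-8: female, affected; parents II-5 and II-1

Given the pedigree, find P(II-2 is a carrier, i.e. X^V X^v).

II-2 is unaffected so carries V and passed v to III-2 (X^v Y), so II-2 is X^V X^v, giving P(X^V X^v) = 1.

1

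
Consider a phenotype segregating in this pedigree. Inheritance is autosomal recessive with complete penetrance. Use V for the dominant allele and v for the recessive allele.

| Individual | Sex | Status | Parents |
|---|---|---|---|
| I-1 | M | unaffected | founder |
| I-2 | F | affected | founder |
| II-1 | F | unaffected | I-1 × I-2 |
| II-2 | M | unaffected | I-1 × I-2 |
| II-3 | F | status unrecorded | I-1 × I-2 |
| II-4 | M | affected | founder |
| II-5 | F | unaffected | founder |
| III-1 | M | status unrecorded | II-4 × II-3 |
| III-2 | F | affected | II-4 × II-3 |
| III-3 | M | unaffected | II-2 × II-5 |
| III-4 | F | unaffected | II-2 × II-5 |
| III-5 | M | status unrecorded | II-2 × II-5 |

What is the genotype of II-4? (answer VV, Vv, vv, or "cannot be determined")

vv

II-4 is affected, so II-4 is vv.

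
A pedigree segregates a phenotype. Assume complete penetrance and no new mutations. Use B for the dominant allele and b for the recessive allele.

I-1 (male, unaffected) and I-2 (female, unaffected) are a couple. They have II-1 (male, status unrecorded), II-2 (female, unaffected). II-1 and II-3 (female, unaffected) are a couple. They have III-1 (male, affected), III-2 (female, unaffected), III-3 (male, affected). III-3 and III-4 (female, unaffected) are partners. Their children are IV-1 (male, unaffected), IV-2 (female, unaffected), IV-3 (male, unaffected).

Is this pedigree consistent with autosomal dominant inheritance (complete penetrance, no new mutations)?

No assignment of genotypes under autosomal dominant satisfies every parent–offspring relationship, so the pedigree is inconsistent.

No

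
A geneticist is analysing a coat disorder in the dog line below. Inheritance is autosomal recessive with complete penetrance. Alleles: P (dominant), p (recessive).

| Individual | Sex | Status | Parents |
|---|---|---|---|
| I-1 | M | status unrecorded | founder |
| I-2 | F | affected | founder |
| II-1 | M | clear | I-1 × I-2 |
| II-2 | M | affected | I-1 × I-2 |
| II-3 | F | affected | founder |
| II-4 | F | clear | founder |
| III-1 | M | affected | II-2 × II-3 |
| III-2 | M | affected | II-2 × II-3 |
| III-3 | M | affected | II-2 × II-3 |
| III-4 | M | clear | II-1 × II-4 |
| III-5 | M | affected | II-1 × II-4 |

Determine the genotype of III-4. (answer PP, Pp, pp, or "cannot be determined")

cannot be determined

III-4's phenotype allows PP or Pp, and no parent or child forces a single allele at both positions; consistent genotype assignments exist with III-4 as PP or Pp.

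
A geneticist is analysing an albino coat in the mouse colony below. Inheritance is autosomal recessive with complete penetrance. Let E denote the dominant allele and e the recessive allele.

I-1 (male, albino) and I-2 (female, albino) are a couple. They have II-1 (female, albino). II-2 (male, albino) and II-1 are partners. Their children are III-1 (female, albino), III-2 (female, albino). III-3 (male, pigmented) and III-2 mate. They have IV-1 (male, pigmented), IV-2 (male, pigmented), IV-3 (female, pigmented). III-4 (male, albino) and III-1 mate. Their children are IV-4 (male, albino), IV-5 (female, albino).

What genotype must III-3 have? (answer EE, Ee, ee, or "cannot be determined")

III-3's phenotype allows EE or Ee, and no parent or child forces a single allele at both positions; consistent genotype assignments exist with III-3 as EE or Ee.

cannot be determined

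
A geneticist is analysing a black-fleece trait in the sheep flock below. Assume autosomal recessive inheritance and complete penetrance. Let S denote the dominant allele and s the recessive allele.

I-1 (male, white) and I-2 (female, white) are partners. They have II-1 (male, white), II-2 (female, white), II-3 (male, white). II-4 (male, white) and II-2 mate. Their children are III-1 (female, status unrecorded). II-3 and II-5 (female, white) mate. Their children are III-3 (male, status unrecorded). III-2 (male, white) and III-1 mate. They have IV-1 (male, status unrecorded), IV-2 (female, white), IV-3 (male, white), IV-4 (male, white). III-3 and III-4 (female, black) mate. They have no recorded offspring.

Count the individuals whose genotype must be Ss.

No individual's genotype is forced to Ss by the pedigree, so the count is 0.

0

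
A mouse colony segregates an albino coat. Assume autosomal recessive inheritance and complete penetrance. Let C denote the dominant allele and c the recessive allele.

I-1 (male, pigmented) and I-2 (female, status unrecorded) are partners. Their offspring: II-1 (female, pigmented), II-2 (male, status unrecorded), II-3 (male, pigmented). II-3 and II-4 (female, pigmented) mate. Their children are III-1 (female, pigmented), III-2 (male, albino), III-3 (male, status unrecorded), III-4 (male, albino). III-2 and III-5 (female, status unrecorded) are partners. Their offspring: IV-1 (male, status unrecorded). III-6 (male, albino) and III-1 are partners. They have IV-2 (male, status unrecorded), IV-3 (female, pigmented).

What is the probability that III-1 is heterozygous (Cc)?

1/2

II-3 is pigmented so carries C and passed c to III-2 (cc), so II-3 is Cc.
II-4 is pigmented so carries C and passed c to III-2 (cc), so II-4 is Cc.
Their cross gives offspring ratios 1/4 CC : 1/2 Cc : 1/4 cc. Conditioning on III-1 being pigmented, P(Cc) = 1/2 / 3/4 = 2/3 before taking III-1's own offspring into account.
III-6 is albino, so III-6 is cc.
Now use III-1's offspring. Probability of each recorded status — pigmented daughter IV-3: 1/2 if III-1 is Cc, 1 if CC. (IV-2: equally likely either way, so uninformative.)
Bayes: P(Cc) = 2/3·1/2 / (2/3·1/2 + 1/3·1) = 1/2.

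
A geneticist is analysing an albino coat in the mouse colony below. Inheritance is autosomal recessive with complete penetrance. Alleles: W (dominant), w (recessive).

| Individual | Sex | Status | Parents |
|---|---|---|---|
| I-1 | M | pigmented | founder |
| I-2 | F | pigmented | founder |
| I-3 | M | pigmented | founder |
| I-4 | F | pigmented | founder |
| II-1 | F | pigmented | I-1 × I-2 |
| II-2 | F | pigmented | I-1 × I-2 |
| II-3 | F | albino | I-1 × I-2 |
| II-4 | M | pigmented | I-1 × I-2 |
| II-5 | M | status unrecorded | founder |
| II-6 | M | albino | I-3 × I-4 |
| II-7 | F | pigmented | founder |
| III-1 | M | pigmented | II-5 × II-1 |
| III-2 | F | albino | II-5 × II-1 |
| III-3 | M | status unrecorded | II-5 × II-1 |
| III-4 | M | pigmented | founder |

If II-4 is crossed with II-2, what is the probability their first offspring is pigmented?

8/9

I-1 is pigmented so carries W and passed w to II-3 (ww), so I-1 is Ww.
I-2 is pigmented so carries W and passed w to II-3 (ww), so I-2 is Ww.
II-4 is a pigmented offspring of I-1 (Ww) × I-2 (Ww), whose cross gives 1/4 WW : 1/2 Ww : 1/4 ww; conditioning on being pigmented, II-4 is WW with probability 1/3, Ww with probability 2/3.
II-2 is a pigmented offspring of I-1 (Ww) × I-2 (Ww), whose cross gives 1/4 WW : 1/2 Ww : 1/4 ww; conditioning on being pigmented, II-2 is WW with probability 1/3, Ww with probability 2/3.
Summing over parental genotype combinations, P(offspring is pigmented) = 1/9·1 + 2/9·1 + 2/9·1 + 4/9·3/4 = 8/9.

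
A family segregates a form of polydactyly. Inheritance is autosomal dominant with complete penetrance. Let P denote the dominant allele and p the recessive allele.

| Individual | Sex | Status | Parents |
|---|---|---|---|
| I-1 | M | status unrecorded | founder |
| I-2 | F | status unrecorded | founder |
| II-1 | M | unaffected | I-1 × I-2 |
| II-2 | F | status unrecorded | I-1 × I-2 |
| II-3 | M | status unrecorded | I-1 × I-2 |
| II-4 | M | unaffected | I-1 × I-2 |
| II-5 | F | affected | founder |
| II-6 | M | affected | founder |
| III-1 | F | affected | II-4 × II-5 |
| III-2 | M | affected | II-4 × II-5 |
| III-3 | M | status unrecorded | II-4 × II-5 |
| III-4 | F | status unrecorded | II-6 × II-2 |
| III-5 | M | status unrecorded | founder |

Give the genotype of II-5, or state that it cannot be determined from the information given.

cannot be determined

II-5's phenotype allows PP or Pp, and no parent or child forces a single allele at both positions; consistent genotype assignments exist with II-5 as PP or Pp.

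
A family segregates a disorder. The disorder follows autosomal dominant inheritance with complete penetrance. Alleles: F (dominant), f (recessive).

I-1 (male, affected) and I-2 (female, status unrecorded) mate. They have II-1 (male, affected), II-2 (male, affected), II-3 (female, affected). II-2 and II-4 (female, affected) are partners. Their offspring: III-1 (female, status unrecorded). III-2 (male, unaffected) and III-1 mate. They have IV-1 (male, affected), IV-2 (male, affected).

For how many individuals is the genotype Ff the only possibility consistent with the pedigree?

2

Obligate heterozygotes: IV-1 is affected so carries F and received f from III-2 (ff), so IV-1 is Ff; IV-2 is affected so carries F and received f from III-2 (ff), so IV-2 is Ff.
Every other individual is either homozygous by phenotype or has at least one consistent homozygous assignment, so the count is 2.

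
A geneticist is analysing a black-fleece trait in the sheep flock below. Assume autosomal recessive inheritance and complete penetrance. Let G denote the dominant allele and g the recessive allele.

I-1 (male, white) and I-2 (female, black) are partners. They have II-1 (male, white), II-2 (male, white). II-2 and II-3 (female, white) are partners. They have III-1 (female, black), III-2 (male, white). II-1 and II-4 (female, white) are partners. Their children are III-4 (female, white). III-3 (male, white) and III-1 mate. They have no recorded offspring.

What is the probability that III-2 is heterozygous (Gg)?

2/3

II-2 is white so carries G and received g from I-2 (gg), so II-2 is Gg.
II-3 is white so carries G and passed g to III-1 (gg), so II-3 is Gg.
Their cross gives offspring ratios 1/4 GG : 1/2 Gg : 1/4 gg. Conditioning on III-2 being white, P(Gg) = 1/2 / 3/4 = 2/3.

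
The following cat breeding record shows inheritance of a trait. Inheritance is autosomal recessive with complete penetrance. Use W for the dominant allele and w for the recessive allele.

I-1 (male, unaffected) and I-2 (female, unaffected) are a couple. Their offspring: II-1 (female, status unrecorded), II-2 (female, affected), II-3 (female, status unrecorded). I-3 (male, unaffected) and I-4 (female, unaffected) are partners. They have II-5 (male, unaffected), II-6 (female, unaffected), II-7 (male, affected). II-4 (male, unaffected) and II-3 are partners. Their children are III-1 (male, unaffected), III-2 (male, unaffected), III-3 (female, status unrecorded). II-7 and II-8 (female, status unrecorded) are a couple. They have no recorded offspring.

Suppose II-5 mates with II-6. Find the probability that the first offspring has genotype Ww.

I-3 is unaffected so carries W and passed w to II-7 (ww), so I-3 is Ww.
I-4 is unaffected so carries W and passed w to II-7 (ww), so I-4 is Ww.
II-5 is an unaffected offspring of I-3 (Ww) × I-4 (Ww), whose cross gives 1/4 WW : 1/2 Ww : 1/4 ww; conditioning on being unaffected, II-5 is WW with probability 1/3, Ww with probability 2/3.
II-6 is an unaffected offspring of I-3 (Ww) × I-4 (Ww), whose cross gives 1/4 WW : 1/2 Ww : 1/4 ww; conditioning on being unaffected, II-6 is WW with probability 1/3, Ww with probability 2/3.
Summing over parental genotype combinations, P(offspring has genotype Ww) = 2/9·1/2 + 2/9·1/2 + 4/9·1/2 = 4/9.

4/9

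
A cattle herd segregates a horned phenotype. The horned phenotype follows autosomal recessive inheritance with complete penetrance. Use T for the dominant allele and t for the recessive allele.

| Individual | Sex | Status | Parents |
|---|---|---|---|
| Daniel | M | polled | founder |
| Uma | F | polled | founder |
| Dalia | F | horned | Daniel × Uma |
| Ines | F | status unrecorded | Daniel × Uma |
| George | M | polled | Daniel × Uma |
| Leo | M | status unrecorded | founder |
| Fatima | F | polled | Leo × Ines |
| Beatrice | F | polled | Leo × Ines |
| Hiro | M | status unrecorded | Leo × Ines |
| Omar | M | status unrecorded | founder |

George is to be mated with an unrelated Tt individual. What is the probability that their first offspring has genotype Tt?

1/2

Daniel is polled so carries T and passed t to Dalia (tt), so Daniel is Tt.
Uma is polled so carries T and passed t to Dalia (tt), so Uma is Tt.
George is a polled offspring of Daniel (Tt) × Uma (Tt), whose cross gives 1/4 TT : 1/2 Tt : 1/4 tt; conditioning on being polled, George is TT with probability 1/3, Tt with probability 2/3.
Summing over parental genotype combinations, P(offspring has genotype Tt) = 1/3·1/2 + 2/3·1/2 = 1/2.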